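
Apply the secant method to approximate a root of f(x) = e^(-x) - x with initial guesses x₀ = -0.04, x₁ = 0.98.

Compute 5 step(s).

f(x) = e^(-x) - x
x₀ = -0.04, x₁ = 0.98

Secant formula: x_{n+1} = x_n - f(x_n)(x_n - x_{n-1})/(f(x_n) - f(x_{n-1}))

Iteration 1:
  f(-0.040000) = 1.080811
  f(0.980000) = -0.604689
  x_2 = 0.980000 - (-0.604689)×(0.980000 - (-0.040000))/(-0.604689 - 1.080811)
       = 0.614065
Iteration 2:
  f(0.980000) = -0.604689
  f(0.614065) = -0.072919
  x_3 = 0.614065 - (-0.072919)×(0.614065 - 0.980000)/(-0.072919 - (-0.604689))
       = 0.563887
Iteration 3:
  f(0.614065) = -0.072919
  f(0.563887) = 0.005107
  x_4 = 0.563887 - 0.005107×(0.563887 - 0.614065)/(0.005107 - (-0.072919))
       = 0.567171
Iteration 4:
  f(0.563887) = 0.005107
  f(0.567171) = -0.000043
  x_5 = 0.567171 - (-0.000043)×(0.567171 - 0.563887)/(-0.000043 - 0.005107)
       = 0.567143
Iteration 5:
  f(0.567171) = -0.000043
  f(0.567143) = 0.000000
  x_6 = 0.567143 - 0.000000×(0.567143 - 0.567171)/(0.000000 - (-0.000043))
       = 0.567143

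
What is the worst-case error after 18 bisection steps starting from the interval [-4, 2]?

Bisection error bound: |error| ≤ (b-a)/2^n
|error| ≤ (2 - (-4))/2^18 = 6/2^18
|error| ≤ 0.0000228882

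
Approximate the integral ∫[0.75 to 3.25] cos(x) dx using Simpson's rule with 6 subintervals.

f(x) = cos(x)
a = 0.75, b = 3.25, n = 6
h = (b - a)/n = 0.416667

Simpson's rule: (h/3)[f(x₀) + 4f(x₁) + 2f(x₂) + ... + f(xₙ)]

x_0 = 0.7500, f(x_0) = 0.731689, coefficient = 1
x_1 = 1.1667, f(x_1) = 0.393219, coefficient = 4
x_2 = 1.5833, f(x_2) = -0.012537, coefficient = 2
x_3 = 2.0000, f(x_3) = -0.416147, coefficient = 4
x_4 = 2.4167, f(x_4) = -0.748549, coefficient = 2
x_5 = 2.8333, f(x_5) = -0.952863, coefficient = 4
x_6 = 3.2500, f(x_6) = -0.994130, coefficient = 1

I ≈ (0.416667/3) × -5.687776 = -0.789969
Exact value: -0.789834
Error: 0.000135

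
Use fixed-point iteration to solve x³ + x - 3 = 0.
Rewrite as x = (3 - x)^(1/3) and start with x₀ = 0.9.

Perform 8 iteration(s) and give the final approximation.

Equation: x³ + x - 3 = 0
Fixed-point form: x = (3 - x)^(1/3)
x₀ = 0.9

x_1 = g(0.900000) = 1.280579
x_2 = g(1.280579) = 1.198011
x_3 = g(1.198011) = 1.216888
x_4 = g(1.216888) = 1.212624
x_5 = g(1.212624) = 1.213590
x_6 = g(1.213590) = 1.213371
x_7 = g(1.213371) = 1.213421
x_8 = g(1.213421) = 1.213410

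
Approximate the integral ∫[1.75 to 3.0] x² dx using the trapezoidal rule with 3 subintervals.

f(x) = x²
a = 1.75, b = 3.0, n = 3
h = (b - a)/n = 0.416667

Trapezoidal rule: (h/2)[f(x₀) + 2f(x₁) + 2f(x₂) + ... + f(xₙ)]

x_0 = 1.7500, f(x_0) = 3.062500, coefficient = 1
x_1 = 2.1667, f(x_1) = 4.694444, coefficient = 2
x_2 = 2.5833, f(x_2) = 6.673611, coefficient = 2
x_3 = 3.0000, f(x_3) = 9.000000, coefficient = 1

I ≈ (0.416667/2) × 34.798611 = 7.249711
Exact value: 7.213542
Error: 0.036169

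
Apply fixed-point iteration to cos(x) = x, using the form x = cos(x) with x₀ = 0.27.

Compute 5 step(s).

Equation: cos(x) = x
Fixed-point form: x = cos(x)
x₀ = 0.27

x_1 = g(0.270000) = 0.963771
x_2 = g(0.963771) = 0.570427
x_3 = g(0.570427) = 0.841671
x_4 = g(0.841671) = 0.666218
x_5 = g(0.666218) = 0.786165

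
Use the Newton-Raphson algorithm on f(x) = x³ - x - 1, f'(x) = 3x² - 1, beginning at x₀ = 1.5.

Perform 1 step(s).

f(x) = x³ - x - 1
f'(x) = 3x² - 1
x₀ = 1.5

Newton-Raphson formula: x_{n+1} = x_n - f(x_n)/f'(x_n)

Iteration 1:
  f(1.500000) = 0.875000
  f'(1.500000) = 5.750000
  x_1 = 1.500000 - 0.875000/5.750000 = 1.347826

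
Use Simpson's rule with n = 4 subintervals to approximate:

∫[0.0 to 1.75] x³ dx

f(x) = x³
a = 0.0, b = 1.75, n = 4
h = (b - a)/n = 0.437500

Simpson's rule: (h/3)[f(x₀) + 4f(x₁) + 2f(x₂) + ... + f(xₙ)]

x_0 = 0.0000, f(x_0) = 0.000000, coefficient = 1
x_1 = 0.4375, f(x_1) = 0.083740, coefficient = 4
x_2 = 0.8750, f(x_2) = 0.669922, coefficient = 2
x_3 = 1.3125, f(x_3) = 2.260986, coefficient = 4
x_4 = 1.7500, f(x_4) = 5.359375, coefficient = 1

I ≈ (0.437500/3) × 16.078125 = 2.344727
Exact value: 2.344727
Error: 0.000000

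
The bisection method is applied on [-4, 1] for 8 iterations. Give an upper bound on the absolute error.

Bisection error bound: |error| ≤ (b-a)/2^n
|error| ≤ (1 - (-4))/2^8 = 5/2^8
|error| ≤ 0.0195312500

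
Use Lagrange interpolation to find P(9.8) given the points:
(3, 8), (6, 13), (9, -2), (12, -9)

Lagrange interpolation formula:
P(x) = Σ yᵢ × Lᵢ(x)
where Lᵢ(x) = Π_{j≠i} (x - xⱼ)/(xᵢ - xⱼ)

L_0(9.8) = (9.8 - 6)/(3 - 6) × (9.8 - 9)/(3 - 9) × (9.8 - 12)/(3 - 12) = 0.041284
L_1(9.8) = (9.8 - 3)/(6 - 3) × (9.8 - 9)/(6 - 9) × (9.8 - 12)/(6 - 12) = -0.221630
L_2(9.8) = (9.8 - 3)/(9 - 3) × (9.8 - 6)/(9 - 6) × (9.8 - 12)/(9 - 12) = 1.052741
L_3(9.8) = (9.8 - 3)/(12 - 3) × (9.8 - 6)/(12 - 6) × (9.8 - 9)/(12 - 9) = 0.127605

P(9.8) = 8×L_0(9.8) + 13×L_1(9.8) + (-2)×L_2(9.8) + (-9)×L_3(9.8)
P(9.8) = -5.804840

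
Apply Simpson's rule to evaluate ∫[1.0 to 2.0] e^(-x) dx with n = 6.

f(x) = e^(-x)
a = 1.0, b = 2.0, n = 6
h = (b - a)/n = 0.166667

Simpson's rule: (h/3)[f(x₀) + 4f(x₁) + 2f(x₂) + ... + f(xₙ)]

x_0 = 1.0000, f(x_0) = 0.367879, coefficient = 1
x_1 = 1.1667, f(x_1) = 0.311403, coefficient = 4
x_2 = 1.3333, f(x_2) = 0.263597, coefficient = 2
x_3 = 1.5000, f(x_3) = 0.223130, coefficient = 4
x_4 = 1.6667, f(x_4) = 0.188876, coefficient = 2
x_5 = 1.8333, f(x_5) = 0.159880, coefficient = 4
x_6 = 2.0000, f(x_6) = 0.135335, coefficient = 1

I ≈ (0.166667/3) × 4.185813 = 0.232545
Exact value: 0.232544
Error: 0.000001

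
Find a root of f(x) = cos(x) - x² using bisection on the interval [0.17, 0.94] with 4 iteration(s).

f(x) = cos(x) - x²
Initial interval: [0.17, 0.94]

Iteration 1:
  c_1 = (0.170000 + 0.940000)/2 = 0.555000
  f(c_1) = f(0.555000) = 0.541875
  f(a) × f(c) ≥ 0, new interval: [0.555000, 0.940000]
Iteration 2:
  c_2 = (0.555000 + 0.940000)/2 = 0.747500
  f(c_2) = f(0.747500) = 0.174634
  f(a) × f(c) ≥ 0, new interval: [0.747500, 0.940000]
Iteration 3:
  c_3 = (0.747500 + 0.940000)/2 = 0.843750
  f(c_3) = f(0.843750) = -0.047248
  f(a) × f(c) < 0, new interval: [0.747500, 0.843750]
Iteration 4:
  c_4 = (0.747500 + 0.843750)/2 = 0.795625
  f(c_4) = f(0.795625) = 0.066819
  f(a) × f(c) ≥ 0, new interval: [0.795625, 0.843750]

After 4 iteration(s), the approximation is c_4 = 0.795625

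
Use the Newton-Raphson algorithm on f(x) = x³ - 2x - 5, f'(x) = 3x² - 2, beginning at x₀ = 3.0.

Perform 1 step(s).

f(x) = x³ - 2x - 5
f'(x) = 3x² - 2
x₀ = 3.0

Newton-Raphson formula: x_{n+1} = x_n - f(x_n)/f'(x_n)

Iteration 1:
  f(3.000000) = 16.000000
  f'(3.000000) = 25.000000
  x_1 = 3.000000 - 16.000000/25.000000 = 2.360000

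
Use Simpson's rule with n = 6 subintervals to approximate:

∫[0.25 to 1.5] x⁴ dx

f(x) = x⁴
a = 0.25, b = 1.5, n = 6
h = (b - a)/n = 0.208333

Simpson's rule: (h/3)[f(x₀) + 4f(x₁) + 2f(x₂) + ... + f(xₙ)]

x_0 = 0.2500, f(x_0) = 0.003906, coefficient = 1
x_1 = 0.4583, f(x_1) = 0.044129, coefficient = 4
x_2 = 0.6667, f(x_2) = 0.197531, coefficient = 2
x_3 = 0.8750, f(x_3) = 0.586182, coefficient = 4
x_4 = 1.0833, f(x_4) = 1.377363, coefficient = 2
x_5 = 1.2917, f(x_5) = 2.783568, coefficient = 4
x_6 = 1.5000, f(x_6) = 5.062500, coefficient = 1

I ≈ (0.208333/3) × 21.871709 = 1.518869
Exact value: 1.518555
Error: 0.000314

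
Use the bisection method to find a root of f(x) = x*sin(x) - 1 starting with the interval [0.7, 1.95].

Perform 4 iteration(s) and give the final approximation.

f(x) = x*sin(x) - 1
Initial interval: [0.7, 1.95]

Iteration 1:
  c_1 = (0.700000 + 1.950000)/2 = 1.325000
  f(c_1) = f(1.325000) = 0.285176
  f(a) × f(c) < 0, new interval: [0.700000, 1.325000]
Iteration 2:
  c_2 = (0.700000 + 1.325000)/2 = 1.012500
  f(c_2) = f(1.012500) = -0.141239
  f(a) × f(c) ≥ 0, new interval: [1.012500, 1.325000]
Iteration 3:
  c_3 = (1.012500 + 1.325000)/2 = 1.168750
  f(c_3) = f(1.168750) = 0.075556
  f(a) × f(c) < 0, new interval: [1.012500, 1.168750]
Iteration 4:
  c_4 = (1.012500 + 1.168750)/2 = 1.090625
  f(c_4) = f(1.090625) = -0.032707
  f(a) × f(c) ≥ 0, new interval: [1.090625, 1.168750]

After 4 iteration(s), the approximation is c_4 = 1.090625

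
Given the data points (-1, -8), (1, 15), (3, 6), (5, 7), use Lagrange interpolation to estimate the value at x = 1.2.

Lagrange interpolation formula:
P(x) = Σ yᵢ × Lᵢ(x)
where Lᵢ(x) = Π_{j≠i} (x - xⱼ)/(xᵢ - xⱼ)

L_0(1.2) = (1.2 - 1)/(-1 - 1) × (1.2 - 3)/(-1 - 3) × (1.2 - 5)/(-1 - 5) = -0.028500
L_1(1.2) = (1.2 - (-1))/(1 - (-1)) × (1.2 - 3)/(1 - 3) × (1.2 - 5)/(1 - 5) = 0.940500
L_2(1.2) = (1.2 - (-1))/(3 - (-1)) × (1.2 - 1)/(3 - 1) × (1.2 - 5)/(3 - 5) = 0.104500
L_3(1.2) = (1.2 - (-1))/(5 - (-1)) × (1.2 - 1)/(5 - 1) × (1.2 - 3)/(5 - 3) = -0.016500

P(1.2) = (-8)×L_0(1.2) + 15×L_1(1.2) + 6×L_2(1.2) + 7×L_3(1.2)
P(1.2) = 14.847000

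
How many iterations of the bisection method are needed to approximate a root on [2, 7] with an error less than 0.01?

We need (b-a)/2^n ≤ 0.01
(7 - 2)/2^n ≤ 0.01
5/2^n ≤ 0.01
2^n ≥ 500
n ≥ log₂(500) = 8.97
n ≥ 9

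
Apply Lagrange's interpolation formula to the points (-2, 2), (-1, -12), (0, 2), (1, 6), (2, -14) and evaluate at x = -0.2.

Lagrange interpolation formula:
P(x) = Σ yᵢ × Lᵢ(x)
where Lᵢ(x) = Π_{j≠i} (x - xⱼ)/(xᵢ - xⱼ)

L_0(-0.2) = (-0.2 - (-1))/(-2 - (-1)) × (-0.2 - 0)/(-2 - 0) × (-0.2 - 1)/(-2 - 1) × (-0.2 - 2)/(-2 - 2) = -0.017600
L_1(-0.2) = (-0.2 - (-2))/(-1 - (-2)) × (-0.2 - 0)/(-1 - 0) × (-0.2 - 1)/(-1 - 1) × (-0.2 - 2)/(-1 - 2) = 0.158400
L_2(-0.2) = (-0.2 - (-2))/(0 - (-2)) × (-0.2 - (-1))/(0 - (-1)) × (-0.2 - 1)/(0 - 1) × (-0.2 - 2)/(0 - 2) = 0.950400
L_3(-0.2) = (-0.2 - (-2))/(1 - (-2)) × (-0.2 - (-1))/(1 - (-1)) × (-0.2 - 0)/(1 - 0) × (-0.2 - 2)/(1 - 2) = -0.105600
L_4(-0.2) = (-0.2 - (-2))/(2 - (-2)) × (-0.2 - (-1))/(2 - (-1)) × (-0.2 - 0)/(2 - 0) × (-0.2 - 1)/(2 - 1) = 0.014400

P(-0.2) = 2×L_0(-0.2) + (-12)×L_1(-0.2) + 2×L_2(-0.2) + 6×L_3(-0.2) + (-14)×L_4(-0.2)
P(-0.2) = -0.870400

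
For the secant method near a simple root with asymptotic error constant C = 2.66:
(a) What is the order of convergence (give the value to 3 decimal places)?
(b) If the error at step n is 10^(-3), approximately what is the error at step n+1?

(a) Secant method has superlinear convergence with order φ = (1+√5)/2 ≈ 1.618.
    This means |e_{n+1}| ≈ C|e_n|^1.618.

(b) With |e_n| = 10^(-3) and C = 2.66:
    |e_{n+1}| ≈ 2.66 × (10^(-3))^1.618 = 2.66 × 10^(-4.85)

(a) ≈ 1.618 (golden ratio); (b) |e_{n+1}| ≈ 3.722e-05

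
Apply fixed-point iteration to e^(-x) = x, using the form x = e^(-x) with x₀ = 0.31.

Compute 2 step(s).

Equation: e^(-x) = x
Fixed-point form: x = e^(-x)
x₀ = 0.31

x_1 = g(0.310000) = 0.733447
x_2 = g(0.733447) = 0.480251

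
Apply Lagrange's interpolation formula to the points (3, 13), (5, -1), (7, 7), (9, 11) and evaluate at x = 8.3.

Lagrange interpolation formula:
P(x) = Σ yᵢ × Lᵢ(x)
where Lᵢ(x) = Π_{j≠i} (x - xⱼ)/(xᵢ - xⱼ)

L_0(8.3) = (8.3 - 5)/(3 - 5) × (8.3 - 7)/(3 - 7) × (8.3 - 9)/(3 - 9) = 0.062562
L_1(8.3) = (8.3 - 3)/(5 - 3) × (8.3 - 7)/(5 - 7) × (8.3 - 9)/(5 - 9) = -0.301437
L_2(8.3) = (8.3 - 3)/(7 - 3) × (8.3 - 5)/(7 - 5) × (8.3 - 9)/(7 - 9) = 0.765187
L_3(8.3) = (8.3 - 3)/(9 - 3) × (8.3 - 5)/(9 - 5) × (8.3 - 7)/(9 - 7) = 0.473688

P(8.3) = 13×L_0(8.3) + (-1)×L_1(8.3) + 7×L_2(8.3) + 11×L_3(8.3)
P(8.3) = 11.681625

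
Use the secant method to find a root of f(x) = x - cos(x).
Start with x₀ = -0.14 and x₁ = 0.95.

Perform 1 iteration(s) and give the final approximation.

f(x) = x - cos(x)
x₀ = -0.14, x₁ = 0.95

Secant formula: x_{n+1} = x_n - f(x_n)(x_n - x_{n-1})/(f(x_n) - f(x_{n-1}))

Iteration 1:
  f(-0.140000) = -1.130216
  f(0.950000) = 0.368317
  x_2 = 0.950000 - 0.368317×(0.950000 - (-0.140000))/(0.368317 - (-1.130216))
       = 0.682094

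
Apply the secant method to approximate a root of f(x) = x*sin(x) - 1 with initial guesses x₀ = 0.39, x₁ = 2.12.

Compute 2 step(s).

f(x) = x*sin(x) - 1
x₀ = 0.39, x₁ = 2.12

Secant formula: x_{n+1} = x_n - f(x_n)(x_n - x_{n-1})/(f(x_n) - f(x_{n-1}))

Iteration 1:
  f(0.390000) = -0.851727
  f(2.120000) = 0.808234
  x_2 = 2.120000 - 0.808234×(2.120000 - 0.390000)/(0.808234 - (-0.851727))
       = 1.277664
Iteration 2:
  f(2.120000) = 0.808234
  f(1.277664) = 0.223163
  x_3 = 1.277664 - 0.223163×(1.277664 - 2.120000)/(0.223163 - 0.808234)
       = 0.956372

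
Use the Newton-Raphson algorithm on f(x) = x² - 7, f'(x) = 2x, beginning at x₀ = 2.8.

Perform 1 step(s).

f(x) = x² - 7
f'(x) = 2x
x₀ = 2.8

Newton-Raphson formula: x_{n+1} = x_n - f(x_n)/f'(x_n)

Iteration 1:
  f(2.800000) = 0.840000
  f'(2.800000) = 5.600000
  x_1 = 2.800000 - 0.840000/5.600000 = 2.650000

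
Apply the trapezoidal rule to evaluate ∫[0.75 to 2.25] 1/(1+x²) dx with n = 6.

f(x) = 1/(1+x²)
a = 0.75, b = 2.25, n = 6
h = (b - a)/n = 0.250000

Trapezoidal rule: (h/2)[f(x₀) + 2f(x₁) + 2f(x₂) + ... + f(xₙ)]

x_0 = 0.7500, f(x_0) = 0.640000, coefficient = 1
x_1 = 1.0000, f(x_1) = 0.500000, coefficient = 2
x_2 = 1.2500, f(x_2) = 0.390244, coefficient = 2
x_3 = 1.5000, f(x_3) = 0.307692, coefficient = 2
x_4 = 1.7500, f(x_4) = 0.246154, coefficient = 2
x_5 = 2.0000, f(x_5) = 0.200000, coefficient = 2
x_6 = 2.2500, f(x_6) = 0.164948, coefficient = 1

I ≈ (0.250000/2) × 4.093129 = 0.511641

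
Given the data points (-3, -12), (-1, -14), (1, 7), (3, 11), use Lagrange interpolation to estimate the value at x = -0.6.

Lagrange interpolation formula:
P(x) = Σ yᵢ × Lᵢ(x)
where Lᵢ(x) = Π_{j≠i} (x - xⱼ)/(xᵢ - xⱼ)

L_0(-0.6) = (-0.6 - (-1))/(-3 - (-1)) × (-0.6 - 1)/(-3 - 1) × (-0.6 - 3)/(-3 - 3) = -0.048000
L_1(-0.6) = (-0.6 - (-3))/(-1 - (-3)) × (-0.6 - 1)/(-1 - 1) × (-0.6 - 3)/(-1 - 3) = 0.864000
L_2(-0.6) = (-0.6 - (-3))/(1 - (-3)) × (-0.6 - (-1))/(1 - (-1)) × (-0.6 - 3)/(1 - 3) = 0.216000
L_3(-0.6) = (-0.6 - (-3))/(3 - (-3)) × (-0.6 - (-1))/(3 - (-1)) × (-0.6 - 1)/(3 - 1) = -0.032000

P(-0.6) = (-12)×L_0(-0.6) + (-14)×L_1(-0.6) + 7×L_2(-0.6) + 11×L_3(-0.6)
P(-0.6) = -10.360000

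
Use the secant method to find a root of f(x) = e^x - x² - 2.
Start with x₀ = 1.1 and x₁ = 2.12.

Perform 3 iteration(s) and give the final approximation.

f(x) = e^x - x² - 2
x₀ = 1.1, x₁ = 2.12

Secant formula: x_{n+1} = x_n - f(x_n)(x_n - x_{n-1})/(f(x_n) - f(x_{n-1}))

Iteration 1:
  f(1.100000) = -0.205834
  f(2.120000) = 1.836737
  x_2 = 2.120000 - 1.836737×(2.120000 - 1.100000)/(1.836737 - (-0.205834))
       = 1.202787
Iteration 2:
  f(2.120000) = 1.836737
  f(1.202787) = -0.117313
  x_3 = 1.202787 - (-0.117313)×(1.202787 - 2.120000)/(-0.117313 - 1.836737)
       = 1.257853
Iteration 3:
  f(1.202787) = -0.117313
  f(1.257853) = -0.064334
  x_4 = 1.257853 - (-0.064334)×(1.257853 - 1.202787)/(-0.064334 - (-0.117313))
       = 1.324720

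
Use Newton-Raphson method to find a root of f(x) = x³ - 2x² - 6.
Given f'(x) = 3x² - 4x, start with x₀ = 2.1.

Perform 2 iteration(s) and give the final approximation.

f(x) = x³ - 2x² - 6
f'(x) = 3x² - 4x
x₀ = 2.1

Newton-Raphson formula: x_{n+1} = x_n - f(x_n)/f'(x_n)

Iteration 1:
  f(2.100000) = -5.559000
  f'(2.100000) = 4.830000
  x_1 = 2.100000 - (-5.559000)/4.830000 = 3.250932
Iteration 2:
  f(3.250932) = 7.220542
  f'(3.250932) = 18.701944
  x_2 = 3.250932 - 7.220542/18.701944 = 2.864847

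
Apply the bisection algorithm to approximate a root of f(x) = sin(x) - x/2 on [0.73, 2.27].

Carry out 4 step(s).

f(x) = sin(x) - x/2
Initial interval: [0.73, 2.27]

Iteration 1:
  c_1 = (0.730000 + 2.270000)/2 = 1.500000
  f(c_1) = f(1.500000) = 0.247495
  f(a) × f(c) ≥ 0, new interval: [1.500000, 2.270000]
Iteration 2:
  c_2 = (1.500000 + 2.270000)/2 = 1.885000
  f(c_2) = f(1.885000) = 0.008543
  f(a) × f(c) ≥ 0, new interval: [1.885000, 2.270000]
Iteration 3:
  c_3 = (1.885000 + 2.270000)/2 = 2.077500
  f(c_3) = f(2.077500) = -0.164401
  f(a) × f(c) < 0, new interval: [1.885000, 2.077500]
Iteration 4:
  c_4 = (1.885000 + 2.077500)/2 = 1.981250
  f(c_4) = f(1.981250) = -0.073685
  f(a) × f(c) < 0, new interval: [1.885000, 1.981250]

After 4 iteration(s), the approximation is c_4 = 1.981250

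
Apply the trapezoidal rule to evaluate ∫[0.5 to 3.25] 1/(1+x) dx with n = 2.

f(x) = 1/(1+x)
a = 0.5, b = 3.25, n = 2
h = (b - a)/n = 1.375000

Trapezoidal rule: (h/2)[f(x₀) + 2f(x₁) + 2f(x₂) + ... + f(xₙ)]

x_0 = 0.5000, f(x_0) = 0.666667, coefficient = 1
x_1 = 1.8750, f(x_1) = 0.347826, coefficient = 2
x_2 = 3.2500, f(x_2) = 0.235294, coefficient = 1

I ≈ (1.375000/2) × 1.597613 = 1.098359
Exact value: 1.041454
Error: 0.056905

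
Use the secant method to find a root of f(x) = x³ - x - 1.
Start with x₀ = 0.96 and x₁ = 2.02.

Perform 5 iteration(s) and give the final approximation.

f(x) = x³ - x - 1
x₀ = 0.96, x₁ = 2.02

Secant formula: x_{n+1} = x_n - f(x_n)(x_n - x_{n-1})/(f(x_n) - f(x_{n-1}))

Iteration 1:
  f(0.960000) = -1.075264
  f(2.020000) = 5.222408
  x_2 = 2.020000 - 5.222408×(2.020000 - 0.960000)/(5.222408 - (-1.075264))
       = 1.140984
Iteration 2:
  f(2.020000) = 5.222408
  f(1.140984) = -0.655599
  x_3 = 1.140984 - (-0.655599)×(1.140984 - 2.020000)/(-0.655599 - 5.222408)
       = 1.239025
Iteration 3:
  f(1.140984) = -0.655599
  f(1.239025) = -0.336896
  x_4 = 1.239025 - (-0.336896)×(1.239025 - 1.140984)/(-0.336896 - (-0.655599))
       = 1.342662
Iteration 4:
  f(1.239025) = -0.336896
  f(1.342662) = 0.077808
  x_5 = 1.342662 - 0.077808×(1.342662 - 1.239025)/(0.077808 - (-0.336896))
       = 1.323217
Iteration 5:
  f(1.342662) = 0.077808
  f(1.323217) = -0.006393
  x_6 = 1.323217 - (-0.006393)×(1.323217 - 1.342662)/(-0.006393 - 0.077808)
       = 1.324693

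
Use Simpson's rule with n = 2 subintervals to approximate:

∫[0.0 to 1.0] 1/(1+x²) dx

f(x) = 1/(1+x²)
a = 0.0, b = 1.0, n = 2
h = (b - a)/n = 0.500000

Simpson's rule: (h/3)[f(x₀) + 4f(x₁) + 2f(x₂) + ... + f(xₙ)]

x_0 = 0.0000, f(x_0) = 1.000000, coefficient = 1
x_1 = 0.5000, f(x_1) = 0.800000, coefficient = 4
x_2 = 1.0000, f(x_2) = 0.500000, coefficient = 1

I ≈ (0.500000/3) × 4.700000 = 0.783333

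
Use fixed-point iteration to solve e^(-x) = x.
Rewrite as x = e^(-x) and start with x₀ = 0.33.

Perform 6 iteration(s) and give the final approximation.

Equation: e^(-x) = x
Fixed-point form: x = e^(-x)
x₀ = 0.33

x_1 = g(0.330000) = 0.718924
x_2 = g(0.718924) = 0.487276
x_3 = g(0.487276) = 0.614297
x_4 = g(0.614297) = 0.541021
x_5 = g(0.541021) = 0.582154
x_6 = g(0.582154) = 0.558694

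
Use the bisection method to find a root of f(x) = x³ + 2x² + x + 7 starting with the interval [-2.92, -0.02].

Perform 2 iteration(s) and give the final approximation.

f(x) = x³ + 2x² + x + 7
Initial interval: [-2.92, -0.02]

Iteration 1:
  c_1 = (-2.920000 + (-0.020000))/2 = -1.470000
  f(c_1) = f(-1.470000) = 6.675277
  f(a) × f(c) < 0, new interval: [-2.920000, -1.470000]
Iteration 2:
  c_2 = (-2.920000 + (-1.470000))/2 = -2.195000
  f(c_2) = f(-2.195000) = 3.865485
  f(a) × f(c) < 0, new interval: [-2.920000, -2.195000]

After 2 iteration(s), the approximation is c_2 = -2.195000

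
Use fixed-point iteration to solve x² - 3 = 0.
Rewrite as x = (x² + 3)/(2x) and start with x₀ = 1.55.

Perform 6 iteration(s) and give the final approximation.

Equation: x² - 3 = 0
Fixed-point form: x = (x² + 3)/(2x)
x₀ = 1.55

x_1 = g(1.550000) = 1.742742
x_2 = g(1.742742) = 1.732084
x_3 = g(1.732084) = 1.732051
x_4 = g(1.732051) = 1.732051
x_5 = g(1.732051) = 1.732051
x_6 = g(1.732051) = 1.732051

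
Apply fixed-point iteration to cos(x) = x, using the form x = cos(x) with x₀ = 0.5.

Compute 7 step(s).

Equation: cos(x) = x
Fixed-point form: x = cos(x)
x₀ = 0.5

x_1 = g(0.500000) = 0.877583
x_2 = g(0.877583) = 0.639012
x_3 = g(0.639012) = 0.802685
x_4 = g(0.802685) = 0.694778
x_5 = g(0.694778) = 0.768196
x_6 = g(0.768196) = 0.719165
x_7 = g(0.719165) = 0.752356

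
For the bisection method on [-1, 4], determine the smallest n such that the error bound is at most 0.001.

We need (b-a)/2^n ≤ 0.001
(4 - (-1))/2^n ≤ 0.001
5/2^n ≤ 0.001
2^n ≥ 5000
n ≥ log₂(5000) = 12.29
n ≥ 13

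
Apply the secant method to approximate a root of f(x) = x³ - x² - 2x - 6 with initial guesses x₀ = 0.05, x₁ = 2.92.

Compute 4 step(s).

f(x) = x³ - x² - 2x - 6
x₀ = 0.05, x₁ = 2.92

Secant formula: x_{n+1} = x_n - f(x_n)(x_n - x_{n-1})/(f(x_n) - f(x_{n-1}))

Iteration 1:
  f(0.050000) = -6.102375
  f(2.920000) = 4.530688
  x_2 = 2.920000 - 4.530688×(2.920000 - 0.050000)/(4.530688 - (-6.102375))
       = 1.697109
Iteration 2:
  f(2.920000) = 4.530688
  f(1.697109) = -7.386419
  x_3 = 1.697109 - (-7.386419)×(1.697109 - 2.920000)/(-7.386419 - 4.530688)
       = 2.455077
Iteration 3:
  f(1.697109) = -7.386419
  f(2.455077) = -2.139818
  x_4 = 2.455077 - (-2.139818)×(2.455077 - 1.697109)/(-2.139818 - (-7.386419))
       = 2.764213
Iteration 4:
  f(2.455077) = -2.139818
  f(2.764213) = 1.951703
  x_5 = 2.764213 - 1.951703×(2.764213 - 2.455077)/(1.951703 - (-2.139818))
       = 2.616752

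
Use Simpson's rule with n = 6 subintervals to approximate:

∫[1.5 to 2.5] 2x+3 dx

f(x) = 2x+3
a = 1.5, b = 2.5, n = 6
h = (b - a)/n = 0.166667

Simpson's rule: (h/3)[f(x₀) + 4f(x₁) + 2f(x₂) + ... + f(xₙ)]

x_0 = 1.5000, f(x_0) = 6.000000, coefficient = 1
x_1 = 1.6667, f(x_1) = 6.333333, coefficient = 4
x_2 = 1.8333, f(x_2) = 6.666667, coefficient = 2
x_3 = 2.0000, f(x_3) = 7.000000, coefficient = 4
x_4 = 2.1667, f(x_4) = 7.333333, coefficient = 2
x_5 = 2.3333, f(x_5) = 7.666667, coefficient = 4
x_6 = 2.5000, f(x_6) = 8.000000, coefficient = 1

I ≈ (0.166667/3) × 126.000000 = 7.000000
Exact value: 7.000000
Error: 0.000000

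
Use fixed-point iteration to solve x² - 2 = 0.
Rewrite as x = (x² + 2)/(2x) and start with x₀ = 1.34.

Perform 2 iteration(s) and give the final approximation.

Equation: x² - 2 = 0
Fixed-point form: x = (x² + 2)/(2x)
x₀ = 1.34

x_1 = g(1.340000) = 1.416269
x_2 = g(1.416269) = 1.414215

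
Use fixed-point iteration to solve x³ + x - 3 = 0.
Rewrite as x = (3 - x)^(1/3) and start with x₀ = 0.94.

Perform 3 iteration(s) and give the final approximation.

Equation: x³ + x - 3 = 0
Fixed-point form: x = (3 - x)^(1/3)
x₀ = 0.94

x_1 = g(0.940000) = 1.272396
x_2 = g(1.272396) = 1.199908
x_3 = g(1.199908) = 1.216461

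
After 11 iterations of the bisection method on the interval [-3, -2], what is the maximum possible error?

Bisection error bound: |error| ≤ (b-a)/2^n
|error| ≤ (-2 - (-3))/2^11 = 1/2^11
|error| ≤ 0.0004882812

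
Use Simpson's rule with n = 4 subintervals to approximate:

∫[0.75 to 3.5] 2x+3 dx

f(x) = 2x+3
a = 0.75, b = 3.5, n = 4
h = (b - a)/n = 0.687500

Simpson's rule: (h/3)[f(x₀) + 4f(x₁) + 2f(x₂) + ... + f(xₙ)]

x_0 = 0.7500, f(x_0) = 4.500000, coefficient = 1
x_1 = 1.4375, f(x_1) = 5.875000, coefficient = 4
x_2 = 2.1250, f(x_2) = 7.250000, coefficient = 2
x_3 = 2.8125, f(x_3) = 8.625000, coefficient = 4
x_4 = 3.5000, f(x_4) = 10.000000, coefficient = 1

I ≈ (0.687500/3) × 87.000000 = 19.937500
Exact value: 19.937500
Error: 0.000000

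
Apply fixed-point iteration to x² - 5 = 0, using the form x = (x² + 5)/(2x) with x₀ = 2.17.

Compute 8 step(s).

Equation: x² - 5 = 0
Fixed-point form: x = (x² + 5)/(2x)
x₀ = 2.17

x_1 = g(2.170000) = 2.237074
x_2 = g(2.237074) = 2.236068
x_3 = g(2.236068) = 2.236068
x_4 = g(2.236068) = 2.236068
x_5 = g(2.236068) = 2.236068
x_6 = g(2.236068) = 2.236068
x_7 = g(2.236068) = 2.236068
x_8 = g(2.236068) = 2.236068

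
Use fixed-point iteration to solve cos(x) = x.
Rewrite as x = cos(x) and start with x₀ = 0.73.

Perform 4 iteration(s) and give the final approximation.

Equation: cos(x) = x
Fixed-point form: x = cos(x)
x₀ = 0.73

x_1 = g(0.730000) = 0.745174
x_2 = g(0.745174) = 0.734970
x_3 = g(0.734970) = 0.741851
x_4 = g(0.741851) = 0.737219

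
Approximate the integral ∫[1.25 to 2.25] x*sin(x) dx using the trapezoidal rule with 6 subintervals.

f(x) = x*sin(x)
a = 1.25, b = 2.25, n = 6
h = (b - a)/n = 0.166667

Trapezoidal rule: (h/2)[f(x₀) + 2f(x₁) + 2f(x₂) + ... + f(xₙ)]

x_0 = 1.2500, f(x_0) = 1.186231, coefficient = 1
x_1 = 1.4167, f(x_1) = 1.399873, coefficient = 2
x_2 = 1.5833, f(x_2) = 1.583209, coefficient = 2
x_3 = 1.7500, f(x_3) = 1.721975, coefficient = 2
x_4 = 1.9167, f(x_4) = 1.803163, coefficient = 2
x_5 = 2.0833, f(x_5) = 1.815632, coefficient = 2
x_6 = 2.2500, f(x_6) = 1.750665, coefficient = 1

I ≈ (0.166667/2) × 19.584599 = 1.632050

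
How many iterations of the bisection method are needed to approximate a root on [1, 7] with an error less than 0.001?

We need (b-a)/2^n ≤ 0.001
(7 - 1)/2^n ≤ 0.001
6/2^n ≤ 0.001
2^n ≥ 6000
n ≥ log₂(6000) = 12.55
n ≥ 13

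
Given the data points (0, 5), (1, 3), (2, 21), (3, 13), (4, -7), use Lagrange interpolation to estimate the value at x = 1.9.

Lagrange interpolation formula:
P(x) = Σ yᵢ × Lᵢ(x)
where Lᵢ(x) = Π_{j≠i} (x - xⱼ)/(xᵢ - xⱼ)

L_0(1.9) = (1.9 - 1)/(0 - 1) × (1.9 - 2)/(0 - 2) × (1.9 - 3)/(0 - 3) × (1.9 - 4)/(0 - 4) = -0.008663
L_1(1.9) = (1.9 - 0)/(1 - 0) × (1.9 - 2)/(1 - 2) × (1.9 - 3)/(1 - 3) × (1.9 - 4)/(1 - 4) = 0.073150
L_2(1.9) = (1.9 - 0)/(2 - 0) × (1.9 - 1)/(2 - 1) × (1.9 - 3)/(2 - 3) × (1.9 - 4)/(2 - 4) = 0.987525
L_3(1.9) = (1.9 - 0)/(3 - 0) × (1.9 - 1)/(3 - 1) × (1.9 - 2)/(3 - 2) × (1.9 - 4)/(3 - 4) = -0.059850
L_4(1.9) = (1.9 - 0)/(4 - 0) × (1.9 - 1)/(4 - 1) × (1.9 - 2)/(4 - 2) × (1.9 - 3)/(4 - 3) = 0.007838

P(1.9) = 5×L_0(1.9) + 3×L_1(1.9) + 21×L_2(1.9) + 13×L_3(1.9) + (-7)×L_4(1.9)
P(1.9) = 20.081250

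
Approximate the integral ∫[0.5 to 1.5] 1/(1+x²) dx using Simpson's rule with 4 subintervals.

f(x) = 1/(1+x²)
a = 0.5, b = 1.5, n = 4
h = (b - a)/n = 0.250000

Simpson's rule: (h/3)[f(x₀) + 4f(x₁) + 2f(x₂) + ... + f(xₙ)]

x_0 = 0.5000, f(x_0) = 0.800000, coefficient = 1
x_1 = 0.7500, f(x_1) = 0.640000, coefficient = 4
x_2 = 1.0000, f(x_2) = 0.500000, coefficient = 2
x_3 = 1.2500, f(x_3) = 0.390244, coefficient = 4
x_4 = 1.5000, f(x_4) = 0.307692, coefficient = 1

I ≈ (0.250000/3) × 6.228668 = 0.519056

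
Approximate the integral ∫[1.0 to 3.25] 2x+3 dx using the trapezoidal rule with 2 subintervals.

f(x) = 2x+3
a = 1.0, b = 3.25, n = 2
h = (b - a)/n = 1.125000

Trapezoidal rule: (h/2)[f(x₀) + 2f(x₁) + 2f(x₂) + ... + f(xₙ)]

x_0 = 1.0000, f(x_0) = 5.000000, coefficient = 1
x_1 = 2.1250, f(x_1) = 7.250000, coefficient = 2
x_2 = 3.2500, f(x_2) = 9.500000, coefficient = 1

I ≈ (1.125000/2) × 29.000000 = 16.312500
Exact value: 16.312500
Error: 0.000000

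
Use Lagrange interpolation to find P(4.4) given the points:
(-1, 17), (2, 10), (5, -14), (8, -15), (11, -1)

Lagrange interpolation formula:
P(x) = Σ yᵢ × Lᵢ(x)
where Lᵢ(x) = Π_{j≠i} (x - xⱼ)/(xᵢ - xⱼ)

L_0(4.4) = (4.4 - 2)/(-1 - 2) × (4.4 - 5)/(-1 - 5) × (4.4 - 8)/(-1 - 8) × (4.4 - 11)/(-1 - 11) = -0.017600
L_1(4.4) = (4.4 - (-1))/(2 - (-1)) × (4.4 - 5)/(2 - 5) × (4.4 - 8)/(2 - 8) × (4.4 - 11)/(2 - 11) = 0.158400
L_2(4.4) = (4.4 - (-1))/(5 - (-1)) × (4.4 - 2)/(5 - 2) × (4.4 - 8)/(5 - 8) × (4.4 - 11)/(5 - 11) = 0.950400
L_3(4.4) = (4.4 - (-1))/(8 - (-1)) × (4.4 - 2)/(8 - 2) × (4.4 - 5)/(8 - 5) × (4.4 - 11)/(8 - 11) = -0.105600
L_4(4.4) = (4.4 - (-1))/(11 - (-1)) × (4.4 - 2)/(11 - 2) × (4.4 - 5)/(11 - 5) × (4.4 - 8)/(11 - 8) = 0.014400

P(4.4) = 17×L_0(4.4) + 10×L_1(4.4) + (-14)×L_2(4.4) + (-15)×L_3(4.4) + (-1)×L_4(4.4)
P(4.4) = -10.451200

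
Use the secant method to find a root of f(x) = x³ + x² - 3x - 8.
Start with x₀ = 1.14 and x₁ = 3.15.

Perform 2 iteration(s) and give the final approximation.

f(x) = x³ + x² - 3x - 8
x₀ = 1.14, x₁ = 3.15

Secant formula: x_{n+1} = x_n - f(x_n)(x_n - x_{n-1})/(f(x_n) - f(x_{n-1}))

Iteration 1:
  f(1.140000) = -8.638856
  f(3.150000) = 23.728375
  x_2 = 3.150000 - 23.728375×(3.150000 - 1.140000)/(23.728375 - (-8.638856))
       = 1.676472
Iteration 2:
  f(3.150000) = 23.728375
  f(1.676472) = -5.507039
  x_3 = 1.676472 - (-5.507039)×(1.676472 - 3.150000)/(-5.507039 - 23.728375)
       = 1.954038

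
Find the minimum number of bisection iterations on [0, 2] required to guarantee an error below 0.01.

We need (b-a)/2^n ≤ 0.01
(2 - 0)/2^n ≤ 0.01
2/2^n ≤ 0.01
2^n ≥ 200
n ≥ log₂(200) = 7.64
n ≥ 8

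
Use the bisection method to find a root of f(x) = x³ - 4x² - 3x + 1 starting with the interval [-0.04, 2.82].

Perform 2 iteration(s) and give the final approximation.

f(x) = x³ - 4x² - 3x + 1
Initial interval: [-0.04, 2.82]

Iteration 1:
  c_1 = (-0.040000 + 2.820000)/2 = 1.390000
  f(c_1) = f(1.390000) = -8.212781
  f(a) × f(c) < 0, new interval: [-0.040000, 1.390000]
Iteration 2:
  c_2 = (-0.040000 + 1.390000)/2 = 0.675000
  f(c_2) = f(0.675000) = -2.539953
  f(a) × f(c) < 0, new interval: [-0.040000, 0.675000]

After 2 iteration(s), the approximation is c_2 = 0.675000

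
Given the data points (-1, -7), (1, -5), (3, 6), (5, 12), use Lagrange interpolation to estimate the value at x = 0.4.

Lagrange interpolation formula:
P(x) = Σ yᵢ × Lᵢ(x)
where Lᵢ(x) = Π_{j≠i} (x - xⱼ)/(xᵢ - xⱼ)

L_0(0.4) = (0.4 - 1)/(-1 - 1) × (0.4 - 3)/(-1 - 3) × (0.4 - 5)/(-1 - 5) = 0.149500
L_1(0.4) = (0.4 - (-1))/(1 - (-1)) × (0.4 - 3)/(1 - 3) × (0.4 - 5)/(1 - 5) = 1.046500
L_2(0.4) = (0.4 - (-1))/(3 - (-1)) × (0.4 - 1)/(3 - 1) × (0.4 - 5)/(3 - 5) = -0.241500
L_3(0.4) = (0.4 - (-1))/(5 - (-1)) × (0.4 - 1)/(5 - 1) × (0.4 - 3)/(5 - 3) = 0.045500

P(0.4) = (-7)×L_0(0.4) + (-5)×L_1(0.4) + 6×L_2(0.4) + 12×L_3(0.4)
P(0.4) = -7.182000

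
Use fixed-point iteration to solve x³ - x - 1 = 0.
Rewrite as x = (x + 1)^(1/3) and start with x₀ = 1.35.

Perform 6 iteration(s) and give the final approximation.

Equation: x³ - x - 1 = 0
Fixed-point form: x = (x + 1)^(1/3)
x₀ = 1.35

x_1 = g(1.350000) = 1.329503
x_2 = g(1.329503) = 1.325626
x_3 = g(1.325626) = 1.324890
x_4 = g(1.324890) = 1.324751
x_5 = g(1.324751) = 1.324724
x_6 = g(1.324724) = 1.324719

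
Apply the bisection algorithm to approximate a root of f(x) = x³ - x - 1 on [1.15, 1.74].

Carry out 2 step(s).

f(x) = x³ - x - 1
Initial interval: [1.15, 1.74]

Iteration 1:
  c_1 = (1.150000 + 1.740000)/2 = 1.445000
  f(c_1) = f(1.445000) = 0.572196
  f(a) × f(c) < 0, new interval: [1.150000, 1.445000]
Iteration 2:
  c_2 = (1.150000 + 1.445000)/2 = 1.297500
  f(c_2) = f(1.297500) = -0.113151
  f(a) × f(c) ≥ 0, new interval: [1.297500, 1.445000]

After 2 iteration(s), the approximation is c_2 = 1.297500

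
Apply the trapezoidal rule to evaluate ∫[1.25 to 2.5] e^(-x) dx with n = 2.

f(x) = e^(-x)
a = 1.25, b = 2.5, n = 2
h = (b - a)/n = 0.625000

Trapezoidal rule: (h/2)[f(x₀) + 2f(x₁) + 2f(x₂) + ... + f(xₙ)]

x_0 = 1.2500, f(x_0) = 0.286505, coefficient = 1
x_1 = 1.8750, f(x_1) = 0.153355, coefficient = 2
x_2 = 2.5000, f(x_2) = 0.082085, coefficient = 1

I ≈ (0.625000/2) × 0.675300 = 0.211031
Exact value: 0.204420
Error: 0.006611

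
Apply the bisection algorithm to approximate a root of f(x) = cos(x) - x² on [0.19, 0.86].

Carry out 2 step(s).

f(x) = cos(x) - x²
Initial interval: [0.19, 0.86]

Iteration 1:
  c_1 = (0.190000 + 0.860000)/2 = 0.525000
  f(c_1) = f(0.525000) = 0.589699
  f(a) × f(c) ≥ 0, new interval: [0.525000, 0.860000]
Iteration 2:
  c_2 = (0.525000 + 0.860000)/2 = 0.692500
  f(c_2) = f(0.692500) = 0.290096
  f(a) × f(c) ≥ 0, new interval: [0.692500, 0.860000]

After 2 iteration(s), the approximation is c_2 = 0.692500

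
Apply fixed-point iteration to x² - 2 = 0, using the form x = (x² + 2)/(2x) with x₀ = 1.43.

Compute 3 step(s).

Equation: x² - 2 = 0
Fixed-point form: x = (x² + 2)/(2x)
x₀ = 1.43

x_1 = g(1.430000) = 1.414301
x_2 = g(1.414301) = 1.414214
x_3 = g(1.414214) = 1.414214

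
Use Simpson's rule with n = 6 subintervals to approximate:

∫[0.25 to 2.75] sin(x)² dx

f(x) = sin(x)²
a = 0.25, b = 2.75, n = 6
h = (b - a)/n = 0.416667

Simpson's rule: (h/3)[f(x₀) + 4f(x₁) + 2f(x₂) + ... + f(xₙ)]

x_0 = 0.2500, f(x_0) = 0.061209, coefficient = 1
x_1 = 0.6667, f(x_1) = 0.382381, coefficient = 4
x_2 = 1.0833, f(x_2) = 0.780615, coefficient = 2
x_3 = 1.5000, f(x_3) = 0.994996, coefficient = 4
x_4 = 1.9167, f(x_4) = 0.885068, coefficient = 2
x_5 = 2.3333, f(x_5) = 0.522853, coefficient = 4
x_6 = 2.7500, f(x_6) = 0.145665, coefficient = 1

I ≈ (0.416667/3) × 11.139163 = 1.547106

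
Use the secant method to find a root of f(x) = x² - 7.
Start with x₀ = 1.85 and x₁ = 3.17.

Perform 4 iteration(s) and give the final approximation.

f(x) = x² - 7
x₀ = 1.85, x₁ = 3.17

Secant formula: x_{n+1} = x_n - f(x_n)(x_n - x_{n-1})/(f(x_n) - f(x_{n-1}))

Iteration 1:
  f(1.850000) = -3.577500
  f(3.170000) = 3.048900
  x_2 = 3.170000 - 3.048900×(3.170000 - 1.850000)/(3.048900 - (-3.577500))
       = 2.562649
Iteration 2:
  f(3.170000) = 3.048900
  f(2.562649) = -0.432828
  x_3 = 2.562649 - (-0.432828)×(2.562649 - 3.170000)/(-0.432828 - 3.048900)
       = 2.638152
Iteration 3:
  f(2.562649) = -0.432828
  f(2.638152) = -0.040156
  x_4 = 2.638152 - (-0.040156)×(2.638152 - 2.562649)/(-0.040156 - (-0.432828))
       = 2.645873
Iteration 4:
  f(2.638152) = -0.040156
  f(2.645873) = 0.000643
  x_5 = 2.645873 - 0.000643×(2.645873 - 2.638152)/(0.000643 - (-0.040156))
       = 2.645751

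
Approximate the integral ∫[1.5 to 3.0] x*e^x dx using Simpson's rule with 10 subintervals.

f(x) = x*e^x
a = 1.5, b = 3.0, n = 10
h = (b - a)/n = 0.150000

Simpson's rule: (h/3)[f(x₀) + 4f(x₁) + 2f(x₂) + ... + f(xₙ)]

x_0 = 1.5000, f(x_0) = 6.722534, coefficient = 1
x_1 = 1.6500, f(x_1) = 8.591517, coefficient = 4
x_2 = 1.8000, f(x_2) = 10.889365, coefficient = 2
x_3 = 1.9500, f(x_3) = 13.705941, coefficient = 4
x_4 = 2.1000, f(x_4) = 17.148957, coefficient = 2
x_5 = 2.2500, f(x_5) = 21.347406, coefficient = 4
x_6 = 2.4000, f(x_6) = 26.455623, coefficient = 2
x_7 = 2.5500, f(x_7) = 32.658115, coefficient = 4
x_8 = 2.7000, f(x_8) = 40.175276, coefficient = 2
x_9 = 2.8500, f(x_9) = 49.270178, coefficient = 4
x_10 = 3.0000, f(x_10) = 60.256611, coefficient = 1

I ≈ (0.150000/3) × 758.610211 = 37.930511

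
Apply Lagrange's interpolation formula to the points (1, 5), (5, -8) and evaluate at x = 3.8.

Lagrange interpolation formula:
P(x) = Σ yᵢ × Lᵢ(x)
where Lᵢ(x) = Π_{j≠i} (x - xⱼ)/(xᵢ - xⱼ)

L_0(3.8) = (3.8 - 5)/(1 - 5) = 0.300000
L_1(3.8) = (3.8 - 1)/(5 - 1) = 0.700000

P(3.8) = 5×L_0(3.8) + (-8)×L_1(3.8)
P(3.8) = -4.100000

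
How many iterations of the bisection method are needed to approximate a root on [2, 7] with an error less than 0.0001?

We need (b-a)/2^n ≤ 0.0001
(7 - 2)/2^n ≤ 0.0001
5/2^n ≤ 0.0001
2^n ≥ 50000
n ≥ log₂(50000) = 15.61
n ≥ 16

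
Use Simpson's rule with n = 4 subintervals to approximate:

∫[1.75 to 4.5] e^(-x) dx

f(x) = e^(-x)
a = 1.75, b = 4.5, n = 4
h = (b - a)/n = 0.687500

Simpson's rule: (h/3)[f(x₀) + 4f(x₁) + 2f(x₂) + ... + f(xₙ)]

x_0 = 1.7500, f(x_0) = 0.173774, coefficient = 1
x_1 = 2.4375, f(x_1) = 0.087379, coefficient = 4
x_2 = 3.1250, f(x_2) = 0.043937, coefficient = 2
x_3 = 3.8125, f(x_3) = 0.022093, coefficient = 4
x_4 = 4.5000, f(x_4) = 0.011109, coefficient = 1

I ≈ (0.687500/3) × 0.710644 = 0.162856
Exact value: 0.162665
Error: 0.000191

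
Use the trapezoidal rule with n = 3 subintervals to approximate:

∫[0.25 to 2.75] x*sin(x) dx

f(x) = x*sin(x)
a = 0.25, b = 2.75, n = 3
h = (b - a)/n = 0.833333

Trapezoidal rule: (h/2)[f(x₀) + 2f(x₁) + 2f(x₂) + ... + f(xₙ)]

x_0 = 0.2500, f(x_0) = 0.061851, coefficient = 1
x_1 = 1.0833, f(x_1) = 0.957151, coefficient = 2
x_2 = 1.9167, f(x_2) = 1.803163, coefficient = 2
x_3 = 2.7500, f(x_3) = 1.049568, coefficient = 1

I ≈ (0.833333/2) × 6.632047 = 2.763353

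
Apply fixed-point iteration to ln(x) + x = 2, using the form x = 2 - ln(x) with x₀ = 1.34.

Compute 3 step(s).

Equation: ln(x) + x = 2
Fixed-point form: x = 2 - ln(x)
x₀ = 1.34

x_1 = g(1.340000) = 1.707330
x_2 = g(1.707330) = 1.465069
x_3 = g(1.465069) = 1.618098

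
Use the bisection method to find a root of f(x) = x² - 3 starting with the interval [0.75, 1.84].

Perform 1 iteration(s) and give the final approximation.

f(x) = x² - 3
Initial interval: [0.75, 1.84]

Iteration 1:
  c_1 = (0.750000 + 1.840000)/2 = 1.295000
  f(c_1) = f(1.295000) = -1.322975
  f(a) × f(c) ≥ 0, new interval: [1.295000, 1.840000]

After 1 iteration(s), the approximation is c_1 = 1.295000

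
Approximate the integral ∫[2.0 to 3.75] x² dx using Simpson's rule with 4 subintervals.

f(x) = x²
a = 2.0, b = 3.75, n = 4
h = (b - a)/n = 0.437500

Simpson's rule: (h/3)[f(x₀) + 4f(x₁) + 2f(x₂) + ... + f(xₙ)]

x_0 = 2.0000, f(x_0) = 4.000000, coefficient = 1
x_1 = 2.4375, f(x_1) = 5.941406, coefficient = 4
x_2 = 2.8750, f(x_2) = 8.265625, coefficient = 2
x_3 = 3.3125, f(x_3) = 10.972656, coefficient = 4
x_4 = 3.7500, f(x_4) = 14.062500, coefficient = 1

I ≈ (0.437500/3) × 102.250000 = 14.911458
Exact value: 14.911458
Error: 0.000000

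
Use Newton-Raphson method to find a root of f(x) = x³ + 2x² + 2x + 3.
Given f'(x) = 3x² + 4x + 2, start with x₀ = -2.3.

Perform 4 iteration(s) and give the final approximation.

f(x) = x³ + 2x² + 2x + 3
f'(x) = 3x² + 4x + 2
x₀ = -2.3

Newton-Raphson formula: x_{n+1} = x_n - f(x_n)/f'(x_n)

Iteration 1:
  f(-2.300000) = -3.187000
  f'(-2.300000) = 8.670000
  x_1 = -2.300000 - (-3.187000)/8.670000 = -1.932411
Iteration 2:
  f(-1.932411) = -0.612428
  f'(-1.932411) = 5.472990
  x_2 = -1.932411 - (-0.612428)/5.472990 = -1.820510
Iteration 3:
  f(-1.820510) = -0.046146
  f'(-1.820510) = 4.660733
  x_3 = -1.820510 - (-0.046146)/4.660733 = -1.810609
Iteration 4:
  f(-1.810609) = -0.000338
  f'(-1.810609) = 4.592482
  x_4 = -1.810609 - (-0.000338)/4.592482 = -1.810536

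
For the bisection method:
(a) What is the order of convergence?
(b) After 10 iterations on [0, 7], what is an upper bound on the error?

(a) Bisection has linear (order 1) convergence; the error is halved each step.

(b) Error bound = (b-a)/2^n = (7 - 0)/2^{10}
    = 7/2^{10}

(a) 1 (linear); (b) error ≤ 6.84e-03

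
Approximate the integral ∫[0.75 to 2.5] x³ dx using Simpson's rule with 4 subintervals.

f(x) = x³
a = 0.75, b = 2.5, n = 4
h = (b - a)/n = 0.437500

Simpson's rule: (h/3)[f(x₀) + 4f(x₁) + 2f(x₂) + ... + f(xₙ)]

x_0 = 0.7500, f(x_0) = 0.421875, coefficient = 1
x_1 = 1.1875, f(x_1) = 1.674561, coefficient = 4
x_2 = 1.6250, f(x_2) = 4.291016, coefficient = 2
x_3 = 2.0625, f(x_3) = 8.773682, coefficient = 4
x_4 = 2.5000, f(x_4) = 15.625000, coefficient = 1

I ≈ (0.437500/3) × 66.421875 = 9.686523
Exact value: 9.686523
Error: 0.000000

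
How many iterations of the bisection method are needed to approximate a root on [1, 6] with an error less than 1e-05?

We need (b-a)/2^n ≤ 1e-05
(6 - 1)/2^n ≤ 1e-05
5/2^n ≤ 1e-05
2^n ≥ 500000
n ≥ log₂(500000) = 18.93
n ≥ 19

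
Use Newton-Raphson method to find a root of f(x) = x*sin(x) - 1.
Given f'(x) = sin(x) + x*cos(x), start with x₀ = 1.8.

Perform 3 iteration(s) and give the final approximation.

f(x) = x*sin(x) - 1
f'(x) = sin(x) + x*cos(x)
x₀ = 1.8

Newton-Raphson formula: x_{n+1} = x_n - f(x_n)/f'(x_n)

Iteration 1:
  f(1.800000) = 0.752926
  f'(1.800000) = 0.564884
  x_1 = 1.800000 - 0.752926/0.564884 = 0.467114
Iteration 2:
  f(0.467114) = -0.789653
  f'(0.467114) = 0.867384
  x_2 = 0.467114 - (-0.789653)/0.867384 = 1.377499
Iteration 3:
  f(1.377499) = 0.351844
  f'(1.377499) = 1.245988
  x_3 = 1.377499 - 0.351844/1.245988 = 1.095117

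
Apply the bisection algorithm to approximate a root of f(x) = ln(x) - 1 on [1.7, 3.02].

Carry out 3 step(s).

f(x) = ln(x) - 1
Initial interval: [1.7, 3.02]

Iteration 1:
  c_1 = (1.700000 + 3.020000)/2 = 2.360000
  f(c_1) = f(2.360000) = -0.141338
  f(a) × f(c) ≥ 0, new interval: [2.360000, 3.020000]
Iteration 2:
  c_2 = (2.360000 + 3.020000)/2 = 2.690000
  f(c_2) = f(2.690000) = -0.010459
  f(a) × f(c) ≥ 0, new interval: [2.690000, 3.020000]
Iteration 3:
  c_3 = (2.690000 + 3.020000)/2 = 2.855000
  f(c_3) = f(2.855000) = 0.049072
  f(a) × f(c) < 0, new interval: [2.690000, 2.855000]

After 3 iteration(s), the approximation is c_3 = 2.855000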